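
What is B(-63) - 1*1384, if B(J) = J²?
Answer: 2585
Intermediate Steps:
B(-63) - 1*1384 = (-63)² - 1*1384 = 3969 - 1384 = 2585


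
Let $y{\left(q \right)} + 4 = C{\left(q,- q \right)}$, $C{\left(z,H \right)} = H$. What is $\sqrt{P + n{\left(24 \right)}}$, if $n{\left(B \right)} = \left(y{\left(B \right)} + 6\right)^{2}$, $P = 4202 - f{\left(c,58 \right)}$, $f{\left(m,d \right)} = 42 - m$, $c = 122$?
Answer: $\sqrt{4766} \approx 69.036$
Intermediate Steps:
$y{\left(q \right)} = -4 - q$
$P = 4282$ ($P = 4202 - \left(42 - 122\right) = 4202 - -80 = 4202 + 80 = 4282$)
$n{\left(B \right)} = \left(2 - B\right)^{2}$ ($n{\left(B \right)} = \left(\left(-4 - B\right) + 6\right)^{2} = \left(2 - B\right)^{2}$)
$\sqrt{P + n{\left(24 \right)}} = \sqrt{4282 + \left(-2 + 24\right)^{2}} = \sqrt{4282 + 22^{2}} = \sqrt{4282 + 484} = \sqrt{4766}$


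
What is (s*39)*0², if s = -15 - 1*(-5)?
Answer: 0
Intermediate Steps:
s = -10 (s = -15 + 5 = -10)
(s*39)*0² = -10*39*0² = -390*0 = 0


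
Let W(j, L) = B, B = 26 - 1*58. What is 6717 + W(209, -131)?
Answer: 6685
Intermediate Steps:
B = -32 (B = 26 - 58 = -32)
W(j, L) = -32
6717 + W(209, -131) = 6717 - 32 = 6685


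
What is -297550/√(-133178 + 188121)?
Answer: -297550*√54943/54943 ≈ -1269.4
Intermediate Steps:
-297550/√(-133178 + 188121) = -297550*√54943/54943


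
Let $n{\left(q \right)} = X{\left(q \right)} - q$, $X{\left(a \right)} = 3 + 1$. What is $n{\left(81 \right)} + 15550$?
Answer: $15473$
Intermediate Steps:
$X{\left(a \right)} = 4$
$n{\left(q \right)} = 4 - q$
$n{\left(81 \right)} + 15550 = \left(4 - 81\right) + 15550 = -77 + 15550 = 15473$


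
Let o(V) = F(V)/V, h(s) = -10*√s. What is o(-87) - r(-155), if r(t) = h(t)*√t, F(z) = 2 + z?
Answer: -134765/87 ≈ -1549.0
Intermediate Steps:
o(V) = (2 + V)/V
r(t) = -10*t (r(t) = (-10*√t)*√t = -10*t)
o(-87) - r(-155) = (2 - 87)/(-87) - (-10)*(-155) = -1/87*(-85) - 1*1550 = 85/87 - 1550 = -134765/87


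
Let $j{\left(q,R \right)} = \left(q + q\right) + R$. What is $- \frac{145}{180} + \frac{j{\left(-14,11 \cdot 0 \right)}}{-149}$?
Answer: $- \frac{3313}{5364} \approx -0.61764$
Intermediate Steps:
$j{\left(q,R \right)} = R + 2 q$ ($j{\left(q,R \right)} = 2 q + R = R + 2 q$)
$- \frac{145}{180} + \frac{j{\left(-14,11 \cdot 0 \right)}}{-149} = - \frac{145}{180} + \frac{11 \cdot 0 + 2 \left(-14\right)}{-149} = \left(-145\right) \frac{1}{180} + \left(0 - 28\right) \left(- \frac{1}{149}\right) = - \frac{29}{36} - - \frac{28}{149} = - \frac{29}{36} + \frac{28}{149} = - \frac{3313}{5364}$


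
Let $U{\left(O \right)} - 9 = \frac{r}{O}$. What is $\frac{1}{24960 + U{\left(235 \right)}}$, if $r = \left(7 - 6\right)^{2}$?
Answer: $\frac{235}{5867716} \approx 4.005 \cdot 10^{-5}$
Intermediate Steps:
$r = 1$ ($r = 1^{2} = 1$)
$U{\left(O \right)} = 9 + \frac{1}{O}$ ($U{\left(O \right)} = 9 + 1 \frac{1}{O} = 9 + \frac{1}{O}$)
$\frac{1}{24960 + U{\left(235 \right)}} = \frac{1}{24960 + \left(9 + \frac{1}{235}\right)} = \frac{1}{24960 + \frac{2116}{235}} = \frac{1}{\frac{5867716}{235}} = \frac{235}{5867716}$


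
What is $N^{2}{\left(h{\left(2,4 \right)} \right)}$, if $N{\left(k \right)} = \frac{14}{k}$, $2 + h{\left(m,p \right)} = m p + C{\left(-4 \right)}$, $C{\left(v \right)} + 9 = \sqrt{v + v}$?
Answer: $\frac{196 i}{i + 12 \sqrt{2}} \approx 0.6782 + 11.509 i$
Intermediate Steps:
$C{\left(v \right)} = -9 + \sqrt{2} \sqrt{v}$ ($C{\left(v \right)} = -9 + \sqrt{v + v} = -9 + \sqrt{2 v} = -9 + \sqrt{2} \sqrt{v}$)
$h{\left(m,p \right)} = -11 + m p + 2 i \sqrt{2}$ ($h{\left(m,p \right)} = -2 - \left(9 - m p - \sqrt{2} \sqrt{-4}\right) = -2 - \left(9 - m p - \sqrt{2} \cdot 2 i\right) = -2 - \left(9 - m p - 2 i \sqrt{2}\right) = -2 + \left(-9 + m p + 2 i \sqrt{2}\right) = -11 + m p + 2 i \sqrt{2}$)
$N^{2}{\left(h{\left(2,4 \right)} \right)} = \left(\frac{14}{-11 + 2 \cdot 4 + 2 i \sqrt{2}}\right)^{2} = \left(\frac{14}{-11 + 8 + 2 i \sqrt{2}}\right)^{2} = \left(\frac{14}{-3 + 2 i \sqrt{2}}\right)^{2} = \frac{196}{\left(-3 + 2 i \sqrt{2}\right)^{2}}$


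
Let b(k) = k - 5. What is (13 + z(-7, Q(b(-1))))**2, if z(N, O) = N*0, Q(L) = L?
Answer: 169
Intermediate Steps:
b(k) = -5 + k
z(N, O) = 0
(13 + z(-7, Q(b(-1))))**2 = (13 + 0)**2 = 13**2 = 169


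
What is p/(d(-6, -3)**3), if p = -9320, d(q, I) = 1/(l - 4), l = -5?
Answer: 6794280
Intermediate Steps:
d(q, I) = -1/9 (d(q, I) = 1/(-5 - 4) = 1/(-9) = -1/9)
p/(d(-6, -3)**3) = -9320/((-1/9)**3) = -9320/(-1/729) = -9320*(-729) = 6794280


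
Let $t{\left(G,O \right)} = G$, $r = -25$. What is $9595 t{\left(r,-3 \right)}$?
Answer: $-239875$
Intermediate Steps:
$9595 t{\left(r,-3 \right)} = 9595 \left(-25\right) = -239875$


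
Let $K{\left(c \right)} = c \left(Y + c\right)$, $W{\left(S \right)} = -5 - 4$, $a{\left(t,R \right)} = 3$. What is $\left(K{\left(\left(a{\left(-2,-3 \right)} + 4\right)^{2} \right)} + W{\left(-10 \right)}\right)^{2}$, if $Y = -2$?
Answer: $5262436$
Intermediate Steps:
$W{\left(S \right)} = -9$ ($W{\left(S \right)} = -5 - 4 = -9$)
$K{\left(c \right)} = c \left(-2 + c\right)$
$\left(K{\left(\left(a{\left(-2,-3 \right)} + 4\right)^{2} \right)} + W{\left(-10 \right)}\right)^{2} = \left(\left(3 + 4\right)^{2} \left(-2 + \left(3 + 4\right)^{2}\right) - 9\right)^{2} = \left(7^{2} \left(-2 + 7^{2}\right) - 9\right)^{2} = \left(49 \left(-2 + 49\right) - 9\right)^{2} = \left(49 \cdot 47 - 9\right)^{2} = \left(2303 - 9\right)^{2} = 2294^{2} = 5262436$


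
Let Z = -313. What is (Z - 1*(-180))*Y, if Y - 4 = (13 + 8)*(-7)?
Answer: 19019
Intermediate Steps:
Y = -143 (Y = 4 + (13 + 8)*(-7) = 4 + 21*(-7) = 4 - 147 = -143)
(Z - 1*(-180))*Y = (-313 - 1*(-180))*(-143) = (-313 + 180)*(-143) = -133*(-143) = 19019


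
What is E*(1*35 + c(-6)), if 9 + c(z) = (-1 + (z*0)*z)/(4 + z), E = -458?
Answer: -12137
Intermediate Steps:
c(z) = -9 - 1/(4 + z) (c(z) = -9 + (-1 + (z*0)*z)/(4 + z) = -9 + (-1 + 0*z)/(4 + z) = -9 + (-1 + 0)/(4 + z) = -9 - 1/(4 + z))
E*(1*35 + c(-6)) = -458*(1*35 + (-37 - 9*(-6))/(4 - 6)) = -458*(35 + (-37 + 54)/(-2)) = -458*(35 - 1/2*17) = -458*(35 - 17/2) = -458*53/2 = -12137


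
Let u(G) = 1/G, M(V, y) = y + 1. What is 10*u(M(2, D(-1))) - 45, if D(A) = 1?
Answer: -40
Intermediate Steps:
M(V, y) = 1 + y
10*u(M(2, D(-1))) - 45 = 10/(1 + 1) - 45 = 10/2 - 45 = 10*(½) - 45 = 5 - 45 = -40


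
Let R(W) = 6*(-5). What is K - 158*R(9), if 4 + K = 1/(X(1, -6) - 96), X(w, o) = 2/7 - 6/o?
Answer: 3139961/663 ≈ 4736.0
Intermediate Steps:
X(w, o) = 2/7 - 6/o (X(w, o) = 2*(1/7) - 6/o = 2/7 - 6/o)
R(W) = -30
K = -2659/663 (K = -4 + 1/((2/7 - 6/(-6)) - 96) = -4 + 1/((2/7 - 6*(-1/6)) - 96) = -4 + 1/((2/7 + 1) - 96) = -4 + 1/(9/7 - 96) = -4 + 1/(-663/7) = -4 - 7/663 = -2659/663 ≈ -4.0106)
K - 158*R(9) = -2659/663 - 158*(-30) = -2659/663 + 4740 = 3139961/663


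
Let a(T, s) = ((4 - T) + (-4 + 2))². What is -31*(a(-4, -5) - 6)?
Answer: -930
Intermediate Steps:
a(T, s) = (2 - T)² (a(T, s) = ((4 - T) - 2)² = (2 - T)²)
-31*(a(-4, -5) - 6) = -31*((-2 - 4)² - 6) = -31*((-6)² - 6) = -31*(36 - 6) = -31*30 = -930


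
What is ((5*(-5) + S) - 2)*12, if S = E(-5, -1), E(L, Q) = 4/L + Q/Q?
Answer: -1608/5 ≈ -321.60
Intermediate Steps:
E(L, Q) = 1 + 4/L (E(L, Q) = 4/L + 1 = 1 + 4/L)
S = 1/5 (S = (4 - 5)/(-5) = -1/5*(-1) = 1/5 ≈ 0.20000)
((5*(-5) + S) - 2)*12 = ((5*(-5) + 1/5) - 2)*12 = ((-25 + 1/5) - 2)*12 = (-124/5 - 2)*12 = -134/5*12 = -1608/5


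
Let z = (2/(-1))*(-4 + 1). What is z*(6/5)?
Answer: 36/5 ≈ 7.2000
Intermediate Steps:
z = 6 (z = (2*(-1))*(-3) = -2*(-3) = 6)
z*(6/5) = 6*(6/5) = 36/5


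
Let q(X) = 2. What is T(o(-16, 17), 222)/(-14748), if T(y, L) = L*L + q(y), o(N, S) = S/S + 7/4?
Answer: -24643/7374 ≈ -3.3419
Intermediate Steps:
o(N, S) = 11/4 (o(N, S) = 1 + 7*(¼) = 1 + 7/4 = 11/4)
T(y, L) = 2 + L² (T(y, L) = L*L + 2 = L² + 2 = 2 + L²)
T(o(-16, 17), 222)/(-14748) = (2 + 222²)/(-14748) = (2 + 49284)*(-1/14748) = 49286*(-1/14748) = -24643/7374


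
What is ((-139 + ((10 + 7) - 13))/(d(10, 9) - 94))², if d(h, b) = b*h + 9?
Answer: 729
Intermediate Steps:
d(h, b) = 9 + b*h
((-139 + ((10 + 7) - 13))/(d(10, 9) - 94))² = ((-139 + ((10 + 7) - 13))/((9 + 9*10) - 94))² = ((-139 + (17 - 13))/((9 + 90) - 94))² = ((-139 + 4)/(99 - 94))² = (-135/5)² = (-135*⅕)² = (-27)² = 729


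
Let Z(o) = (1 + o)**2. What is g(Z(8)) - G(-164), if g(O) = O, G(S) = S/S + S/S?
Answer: 79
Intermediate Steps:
G(S) = 2 (G(S) = 1 + 1 = 2)
g(Z(8)) - G(-164) = (1 + 8)**2 - 1*2 = 9**2 - 2 = 81 - 2 = 79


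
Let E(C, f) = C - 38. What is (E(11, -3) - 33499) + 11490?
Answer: -22036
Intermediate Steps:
E(C, f) = -38 + C
(E(11, -3) - 33499) + 11490 = ((-38 + 11) - 33499) + 11490 = (-27 - 33499) + 11490 = -33526 + 11490 = -22036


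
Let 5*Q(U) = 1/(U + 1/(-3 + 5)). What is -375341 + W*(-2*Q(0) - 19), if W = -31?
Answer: -1873636/5 ≈ -3.7473e+5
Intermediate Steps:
Q(U) = 1/(5*(½ + U)) (Q(U) = 1/(5*(U + 1/(-3 + 5))) = 1/(5*(U + 1/2)) = 1/(5*(U + ½)) = 1/(5*(½ + U)))
-375341 + W*(-2*Q(0) - 19) = -375341 - 31*(-4/(5*(1 + 2*0)) - 19) = -375341 - 31*(-4/(5*(1 + 0)) - 19) = -375341 - 31*(-4/(5*1) - 19) = -375341 - 31*(-4/5 - 19) = -375341 - 31*(-2*⅖ - 19) = -375341 - 31*(-⅘ - 19) = -375341 - 31*(-99/5) = -375341 + 3069/5 = -1873636/5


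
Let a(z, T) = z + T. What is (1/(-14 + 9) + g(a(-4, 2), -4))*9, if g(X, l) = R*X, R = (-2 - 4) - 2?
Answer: 711/5 ≈ 142.20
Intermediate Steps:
a(z, T) = T + z
R = -8 (R = -6 - 2 = -8)
g(X, l) = -8*X
(1/(-14 + 9) + g(a(-4, 2), -4))*9 = (1/(-14 + 9) - 8*(2 - 4))*9 = (1/(-5) - 8*(-2))*9 = (-1/5 + 16)*9 = (79/5)*9 = 711/5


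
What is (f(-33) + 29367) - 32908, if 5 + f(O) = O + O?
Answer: -3612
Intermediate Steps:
f(O) = -5 + 2*O (f(O) = -5 + (O + O) = -5 + 2*O)
(f(-33) + 29367) - 32908 = ((-5 + 2*(-33)) + 29367) - 32908 = ((-5 - 66) + 29367) - 32908 = (-71 + 29367) - 32908 = 29296 - 32908 = -3612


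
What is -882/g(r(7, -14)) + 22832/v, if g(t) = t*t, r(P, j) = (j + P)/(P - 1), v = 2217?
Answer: -1413784/2217 ≈ -637.70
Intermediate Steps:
r(P, j) = (P + j)/(-1 + P)
g(t) = t²
-882/g(r(7, -14)) + 22832/v = -882*(-1 + 7)²/(7 - 14)² + 22832/2217 = -882/((-7/6)²) + 22832*(1/2217) = -882/(((⅙)*(-7))²) + 22832/2217 = -882/((-7/6)²) + 22832/2217 = -882/49/36 + 22832/2217 = -882*36/49 + 22832/2217 = -648 + 22832/2217 = -1413784/2217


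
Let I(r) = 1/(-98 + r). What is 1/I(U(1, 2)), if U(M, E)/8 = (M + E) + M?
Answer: -66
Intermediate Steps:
U(M, E) = 8*E + 16*M (U(M, E) = 8*((M + E) + M) = 8*((E + M) + M) = 8*(E + 2*M) = 8*E + 16*M)
1/I(U(1, 2)) = 1/(1/(-98 + (8*2 + 16*1))) = 1/(1/(-98 + (16 + 16))) = 1/(1/(-98 + 32)) = 1/(1/(-66)) = 1/(-1/66) = -66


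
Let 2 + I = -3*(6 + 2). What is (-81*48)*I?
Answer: 101088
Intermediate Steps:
I = -26 (I = -2 - 3*(6 + 2) = -2 - 3*8 = -2 - 24 = -26)
(-81*48)*I = -81*48*(-26) = -3888*(-26) = 101088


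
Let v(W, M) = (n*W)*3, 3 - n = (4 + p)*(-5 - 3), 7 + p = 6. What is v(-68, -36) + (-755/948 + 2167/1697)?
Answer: -8860254967/1608756 ≈ -5507.5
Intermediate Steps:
p = -1 (p = -7 + 6 = -1)
n = 27 (n = 3 - (4 - 1)*(-5 - 3) = 3 - 3*(-8) = 3 - 1*(-24) = 3 + 24 = 27)
v(W, M) = 81*W (v(W, M) = (27*W)*3 = 81*W)
v(-68, -36) + (-755/948 + 2167/1697) = 81*(-68) + (-755/948 + 2167/1697) = -5508 + (-755*1/948 + 2167*(1/1697)) = -5508 + (-755/948 + 2167/1697) = -5508 + 773081/1608756 = -8860254967/1608756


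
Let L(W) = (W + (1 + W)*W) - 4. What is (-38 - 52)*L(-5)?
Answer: -990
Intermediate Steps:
L(W) = -4 + W + W*(1 + W) (L(W) = (W + W*(1 + W)) - 4 = -4 + W + W*(1 + W))
(-38 - 52)*L(-5) = (-38 - 52)*(-4 + (-5)² + 2*(-5)) = -90*(-4 + 25 - 10) = -90*11 = -990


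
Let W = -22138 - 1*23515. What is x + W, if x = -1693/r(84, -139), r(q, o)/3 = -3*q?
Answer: -34511975/756 ≈ -45651.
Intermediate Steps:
W = -45653 (W = -22138 - 23515 = -45653)
r(q, o) = -9*q (r(q, o) = 3*(-3*q) = -9*q)
x = 1693/756 (x = -1693/((-9*84)) = -1693/(-756) = -1693*(-1/756) = 1693/756 ≈ 2.2394)
x + W = 1693/756 - 45653 = -34511975/756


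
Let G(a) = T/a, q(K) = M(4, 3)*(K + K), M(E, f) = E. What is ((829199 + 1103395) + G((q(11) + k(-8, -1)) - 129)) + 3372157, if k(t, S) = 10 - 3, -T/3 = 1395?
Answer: 180365719/34 ≈ 5.3049e+6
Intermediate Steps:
T = -4185 (T = -3*1395 = -4185)
k(t, S) = 7
q(K) = 8*K (q(K) = 4*(K + K) = 4*(2*K) = 8*K)
G(a) = -4185/a
((829199 + 1103395) + G((q(11) + k(-8, -1)) - 129)) + 3372157 = ((829199 + 1103395) - 4185/((8*11 + 7) - 129)) + 3372157 = (1932594 - 4185/((88 + 7) - 129)) + 3372157 = (1932594 - 4185/(95 - 129)) + 3372157 = (1932594 - 4185/(-34)) + 3372157 = (1932594 - 4185*(-1/34)) + 3372157 = (1932594 + 4185/34) + 3372157 = 65712381/34 + 3372157 = 180365719/34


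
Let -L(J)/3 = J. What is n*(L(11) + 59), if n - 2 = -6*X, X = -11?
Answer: 1768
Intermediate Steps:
L(J) = -3*J
n = 68 (n = 2 - 6*(-11) = 2 + 66 = 68)
n*(L(11) + 59) = 68*(-3*11 + 59) = 68*(-33 + 59) = 68*26 = 1768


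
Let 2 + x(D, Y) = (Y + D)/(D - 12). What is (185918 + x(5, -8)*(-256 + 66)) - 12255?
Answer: 1217731/7 ≈ 1.7396e+5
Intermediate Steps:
x(D, Y) = -2 + (D + Y)/(-12 + D) (x(D, Y) = -2 + (Y + D)/(D - 12) = -2 + (D + Y)/(-12 + D))
(185918 + x(5, -8)*(-256 + 66)) - 12255 = (185918 + ((24 - 8 - 1*5)/(-12 + 5))*(-256 + 66)) - 12255 = (185918 + ((24 - 8 - 5)/(-7))*(-190)) - 12255 = (185918 - ⅐*11*(-190)) - 12255 = (185918 - 11/7*(-190)) - 12255 = (185918 + 2090/7) - 12255 = 1303516/7 - 12255 = 1217731/7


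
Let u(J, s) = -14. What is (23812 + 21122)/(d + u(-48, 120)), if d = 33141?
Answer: 44934/33127 ≈ 1.3564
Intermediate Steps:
(23812 + 21122)/(d + u(-48, 120)) = (23812 + 21122)/(33141 - 14) = 44934/33127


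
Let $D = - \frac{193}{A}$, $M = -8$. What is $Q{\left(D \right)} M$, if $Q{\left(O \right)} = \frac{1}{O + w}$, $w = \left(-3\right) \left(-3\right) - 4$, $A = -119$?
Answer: $- \frac{238}{197} \approx -1.2081$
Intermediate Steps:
$D = \frac{193}{119}$ ($D = - \frac{193}{-119} = \left(-193\right) \left(- \frac{1}{119}\right) = \frac{193}{119} \approx 1.6218$)
$w = 5$ ($w = 9 - 4 = 5$)
$Q{\left(O \right)} = \frac{1}{5 + O}$ ($Q{\left(O \right)} = \frac{1}{O + 5} = \frac{1}{5 + O}$)
$Q{\left(D \right)} M = \frac{1}{5 + \frac{193}{119}} \left(-8\right) = \frac{1}{\frac{788}{119}} \left(-8\right) = \frac{119}{788} \left(-8\right) = - \frac{238}{197}$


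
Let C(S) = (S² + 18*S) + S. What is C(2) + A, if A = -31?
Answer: 11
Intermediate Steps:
C(S) = S² + 19*S
C(2) + A = 2*(19 + 2) - 31 = 2*21 - 31 = 42 - 31 = 11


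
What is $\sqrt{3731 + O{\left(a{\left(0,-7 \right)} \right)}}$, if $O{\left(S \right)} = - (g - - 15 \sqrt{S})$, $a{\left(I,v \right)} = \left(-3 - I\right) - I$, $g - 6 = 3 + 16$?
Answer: $\sqrt{3706 - 15 i \sqrt{3}} \approx 60.877 - 0.2134 i$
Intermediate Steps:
$g = 25$ ($g = 6 + \left(3 + 16\right) = 6 + 19 = 25$)
$a{\left(I,v \right)} = -3 - 2 I$
$O{\left(S \right)} = -25 - 15 \sqrt{S}$ ($O{\left(S \right)} = - (25 - - 15 \sqrt{S}) = - (25 + 15 \sqrt{S}) = -25 - 15 \sqrt{S}$)
$\sqrt{3731 + O{\left(a{\left(0,-7 \right)} \right)}} = \sqrt{3731 - \left(25 + 15 \sqrt{-3 - 0}\right)} = \sqrt{3731 - \left(25 + 15 \sqrt{-3 + 0}\right)} = \sqrt{3731 - \left(25 + 15 \sqrt{-3}\right)} = \sqrt{3731 - \left(25 + 15 i \sqrt{3}\right)} = \sqrt{3706 - 15 i \sqrt{3}}$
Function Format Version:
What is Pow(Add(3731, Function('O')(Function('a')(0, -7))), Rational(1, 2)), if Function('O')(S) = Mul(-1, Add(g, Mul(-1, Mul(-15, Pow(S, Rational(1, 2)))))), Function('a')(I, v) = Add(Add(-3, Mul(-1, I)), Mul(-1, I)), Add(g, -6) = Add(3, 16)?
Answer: Pow(Add(3706, Mul(-15, I, Pow(3, Rational(1, 2)))), Rational(1, 2)) ≈ Add(60.877, Mul(-0.2134, I))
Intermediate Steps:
g = 25 (g = Add(6, Add(3, 16)) = Add(6, 19) = 25)
Function('a')(I, v) = Add(-3, Mul(-2, I))
Function('O')(S) = Add(-25, Mul(-15, Pow(S, Rational(1, 2)))) (Function('O')(S) = Mul(-1, Add(25, Mul(-1, Mul(-15, Pow(S, Rational(1, 2)))))) = Mul(-1, Add(25, Mul(15, Pow(S, Rational(1, 2))))) = Add(-25, Mul(-15, Pow(S, Rational(1, 2)))))
Pow(Add(3731, Function('O')(Function('a')(0, -7))), Rational(1, 2)) = Pow(Add(3731, Add(-25, Mul(-15, Pow(Add(-3, Mul(-2, 0)), Rational(1, 2))))), Rational(1, 2)) = Pow(Add(3731, Add(-25, Mul(-15, Pow(Add(-3, 0), Rational(1, 2))))), Rational(1, 2)) = Pow(Add(3731, Add(-25, Mul(-15, Pow(-3, Rational(1, 2))))), Rational(1, 2)) = Pow(Add(3731, Add(-25, Mul(-15, Mul(I, Pow(3, Rational(1, 2)))))), Rational(1, 2)) = Pow(Add(3731, Add(-25, Mul(-15, I, Pow(3, Rational(1, 2))))), Rational(1, 2)) = Pow(Add(3706, Mul(-15, I, Pow(3, Rational(1, 2)))), Rational(1, 2))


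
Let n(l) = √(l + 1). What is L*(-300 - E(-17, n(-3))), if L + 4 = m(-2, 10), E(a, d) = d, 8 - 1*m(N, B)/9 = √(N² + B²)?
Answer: -2*(34 - 9*√26)*(300 + I*√2) ≈ 7134.7 + 33.633*I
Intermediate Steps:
m(N, B) = 72 - 9*√(B² + N²) (m(N, B) = 72 - 9*√(N² + B²) = 72 - 9*√(B² + N²))
n(l) = √(1 + l)
L = 68 - 18*√26 (L = -4 + (72 - 9*√(10² + (-2)²)) = -4 + (72 - 9*√(100 + 4)) = -4 + (72 - 18*√26) = 68 - 18*√26 ≈ -23.782)
L*(-300 - E(-17, n(-3))) = (68 - 18*√26)*(-300 - √(1 - 3)) = (68 - 18*√26)*(-300 - √(-2)) = (68 - 18*√26)*(-300 - I*√2) = (-300 - I*√2)*(68 - 18*√26)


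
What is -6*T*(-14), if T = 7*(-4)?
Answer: -2352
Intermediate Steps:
T = -28
-6*T*(-14) = -6*(-28)*(-14) = 168*(-14) = -2352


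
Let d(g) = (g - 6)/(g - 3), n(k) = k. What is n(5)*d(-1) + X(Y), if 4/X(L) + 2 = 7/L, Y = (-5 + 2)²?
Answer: 241/44 ≈ 5.4773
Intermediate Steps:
d(g) = (-6 + g)/(-3 + g)
Y = 9 (Y = (-3)² = 9)
X(L) = 4/(-2 + 7/L)
n(5)*d(-1) + X(Y) = 5*((-6 - 1)/(-3 - 1)) - 4*9/(-7 + 2*9) = 5*(-7/(-4)) - 4*9/(-7 + 18) = 5*(-¼*(-7)) - 4*9/11 = 5*(7/4) - 4*9*1/11 = 35/4 - 36/11 = 241/44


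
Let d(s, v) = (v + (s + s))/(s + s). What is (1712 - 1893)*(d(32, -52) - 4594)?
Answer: 13303681/16 ≈ 8.3148e+5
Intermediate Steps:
d(s, v) = (v + 2*s)/(2*s) (d(s, v) = (v + 2*s)/((2*s)) = (v + 2*s)*(1/(2*s)) = (v + 2*s)/(2*s))
(1712 - 1893)*(d(32, -52) - 4594) = (1712 - 1893)*((32 + (½)*(-52))/32 - 4594) = -181*((32 - 26)/32 - 4594) = -181*((1/32)*6 - 4594) = -181*(3/16 - 4594) = -181*(-73501/16) = 13303681/16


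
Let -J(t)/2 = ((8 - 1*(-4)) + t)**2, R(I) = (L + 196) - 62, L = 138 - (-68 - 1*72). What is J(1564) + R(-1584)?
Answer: -4967140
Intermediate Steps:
L = 278 (L = 138 - (-68 - 72) = 138 - 1*(-140) = 138 + 140 = 278)
R(I) = 412 (R(I) = (278 + 196) - 62 = 474 - 62 = 412)
J(t) = -2*(12 + t)**2 (J(t) = -2*((8 - 1*(-4)) + t)**2 = -2*((8 + 4) + t)**2 = -2*(12 + t)**2)
J(1564) + R(-1584) = -2*(12 + 1564)**2 + 412 = -2*1576**2 + 412 = -2*2483776 + 412 = -4967552 + 412 = -4967140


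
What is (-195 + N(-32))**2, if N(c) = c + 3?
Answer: 50176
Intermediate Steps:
N(c) = 3 + c
(-195 + N(-32))**2 = (-195 + (3 - 32))**2 = (-195 - 29)**2 = (-224)**2 = 50176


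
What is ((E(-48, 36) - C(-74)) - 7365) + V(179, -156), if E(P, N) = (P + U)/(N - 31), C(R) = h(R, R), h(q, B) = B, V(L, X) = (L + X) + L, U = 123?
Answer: -7074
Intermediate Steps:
V(L, X) = X + 2*L
C(R) = R
E(P, N) = (123 + P)/(-31 + N) (E(P, N) = (P + 123)/(N - 31) = (123 + P)/(-31 + N))
((E(-48, 36) - C(-74)) - 7365) + V(179, -156) = (((123 - 48)/(-31 + 36) - 1*(-74)) - 7365) + (-156 + 2*179) = ((75/5 + 74) - 7365) + (-156 + 358) = (((⅕)*75 + 74) - 7365) + 202 = ((15 + 74) - 7365) + 202 = (89 - 7365) + 202 = -7276 + 202 = -7074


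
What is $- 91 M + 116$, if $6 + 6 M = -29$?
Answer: $\frac{3881}{6} \approx 646.83$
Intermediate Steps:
$M = - \frac{35}{6}$ ($M = -1 + \frac{1}{6} \left(-29\right) = -1 - \frac{29}{6} = - \frac{35}{6} \approx -5.8333$)
$- 91 M + 116 = \left(-91\right) \left(- \frac{35}{6}\right) + 116 = \frac{3185}{6} + 116 = \frac{3881}{6}$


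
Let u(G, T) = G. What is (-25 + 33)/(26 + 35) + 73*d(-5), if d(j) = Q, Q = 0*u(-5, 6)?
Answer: 8/61 ≈ 0.13115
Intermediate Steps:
Q = 0 (Q = 0*(-5) = 0)
d(j) = 0
(-25 + 33)/(26 + 35) + 73*d(-5) = (-25 + 33)/(26 + 35) + 73*0 = 8/61 + 0 = 8/61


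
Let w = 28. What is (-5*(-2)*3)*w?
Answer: 840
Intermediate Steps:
(-5*(-2)*3)*w = (-5*(-2)*3)*28 = (10*3)*28 = 30*28 = 840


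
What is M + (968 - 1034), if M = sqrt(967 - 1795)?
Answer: -66 + 6*I*sqrt(23) ≈ -66.0 + 28.775*I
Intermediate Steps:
M = 6*I*sqrt(23) (M = sqrt(-828) = 6*I*sqrt(23) ≈ 28.775*I)
M + (968 - 1034) = 6*I*sqrt(23) + (968 - 1034) = 6*I*sqrt(23) - 66 = -66 + 6*I*sqrt(23)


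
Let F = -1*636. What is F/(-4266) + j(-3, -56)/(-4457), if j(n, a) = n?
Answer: 474575/3168927 ≈ 0.14976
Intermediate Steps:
F = -636
F/(-4266) + j(-3, -56)/(-4457) = -636/(-4266) - 3/(-4457) = -636*(-1/4266) - 3*(-1/4457) = 106/711 + 3/4457 = 474575/3168927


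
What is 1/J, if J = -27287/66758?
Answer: -66758/27287 ≈ -2.4465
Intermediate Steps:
J = -27287/66758 (J = -27287*1/66758 = -27287/66758 ≈ -0.40874)
1/J = 1/(-27287/66758) = -66758/27287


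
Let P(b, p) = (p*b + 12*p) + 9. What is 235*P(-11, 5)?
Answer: 3290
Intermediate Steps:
P(b, p) = 9 + 12*p + b*p (P(b, p) = (b*p + 12*p) + 9 = (12*p + b*p) + 9 = 9 + 12*p + b*p)
235*P(-11, 5) = 235*(9 + 12*5 - 11*5) = 235*(9 + 60 - 55) = 235*14 = 3290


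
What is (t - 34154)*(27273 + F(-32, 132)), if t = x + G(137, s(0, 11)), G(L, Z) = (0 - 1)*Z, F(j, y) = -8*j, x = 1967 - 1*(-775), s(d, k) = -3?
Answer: -864658361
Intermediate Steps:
x = 2742 (x = 1967 + 775 = 2742)
G(L, Z) = -Z
t = 2745 (t = 2742 - 1*(-3) = 2742 + 3 = 2745)
(t - 34154)*(27273 + F(-32, 132)) = (2745 - 34154)*(27273 - 8*(-32)) = -31409*(27273 + 256) = -31409*27529 = -864658361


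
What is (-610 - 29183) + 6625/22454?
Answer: -668965397/22454 ≈ -29793.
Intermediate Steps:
(-610 - 29183) + 6625/22454 = -29793 + 6625*(1/22454) = -29793 + 6625/22454 = -668965397/22454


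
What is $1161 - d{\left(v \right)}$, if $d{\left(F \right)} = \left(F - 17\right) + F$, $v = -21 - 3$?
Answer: $1226$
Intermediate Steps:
$v = -24$
$d{\left(F \right)} = -17 + 2 F$ ($d{\left(F \right)} = \left(-17 + F\right) + F = -17 + 2 F$)
$1161 - d{\left(v \right)} = 1161 - \left(-17 + 2 \left(-24\right)\right) = 1161 - \left(-17 - 48\right) = 1161 - -65 = 1161 + 65 = 1226$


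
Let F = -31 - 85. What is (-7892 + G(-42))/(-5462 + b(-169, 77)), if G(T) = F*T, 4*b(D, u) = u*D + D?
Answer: 1208/3503 ≈ 0.34485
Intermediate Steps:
F = -116
b(D, u) = D/4 + D*u/4 (b(D, u) = (u*D + D)/4 = (D*u + D)/4 = (D + D*u)/4 = D/4 + D*u/4)
G(T) = -116*T
(-7892 + G(-42))/(-5462 + b(-169, 77)) = (-7892 - 116*(-42))/(-5462 + (¼)*(-169)*(1 + 77)) = (-7892 + 4872)/(-5462 + (¼)*(-169)*78) = -3020/(-5462 - 6591/2) = -3020/(-17515/2) = -3020*(-2/17515) = 1208/3503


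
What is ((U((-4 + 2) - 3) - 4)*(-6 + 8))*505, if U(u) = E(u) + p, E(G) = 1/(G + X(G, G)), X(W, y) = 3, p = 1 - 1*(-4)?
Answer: 505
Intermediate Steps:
p = 5 (p = 1 + 4 = 5)
E(G) = 1/(3 + G) (E(G) = 1/(G + 3) = 1/(3 + G))
U(u) = 5 + 1/(3 + u) (U(u) = 1/(3 + u) + 5 = 5 + 1/(3 + u))
((U((-4 + 2) - 3) - 4)*(-6 + 8))*505 = (((16 + 5*((-4 + 2) - 3))/(3 + ((-4 + 2) - 3)) - 4)*(-6 + 8))*505 = (((16 + 5*(-2 - 3))/(3 + (-2 - 3)) - 4)*2)*505 = (((16 + 5*(-5))/(3 - 5) - 4)*2)*505 = (((16 - 25)/(-2) - 4)*2)*505 = ((-½*(-9) - 4)*2)*505 = ((9/2 - 4)*2)*505 = ((½)*2)*505 = 1*505 = 505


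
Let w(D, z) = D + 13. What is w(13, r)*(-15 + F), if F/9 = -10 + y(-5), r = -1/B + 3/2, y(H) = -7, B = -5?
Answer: -4368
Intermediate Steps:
r = 17/10 (r = -1/(-5) + 3/2 = -1*(-1/5) + 3*(1/2) = 1/5 + 3/2 = 17/10 ≈ 1.7000)
w(D, z) = 13 + D
F = -153 (F = 9*(-10 - 7) = 9*(-17) = -153)
w(13, r)*(-15 + F) = (13 + 13)*(-15 - 153) = 26*(-168) = -4368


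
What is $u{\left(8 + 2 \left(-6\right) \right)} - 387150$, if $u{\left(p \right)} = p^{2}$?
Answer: $-387134$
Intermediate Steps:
$u{\left(8 + 2 \left(-6\right) \right)} - 387150 = \left(8 + 2 \left(-6\right)\right)^{2} - 387150 = \left(8 - 12\right)^{2} - 387150 = \left(-4\right)^{2} - 387150 = 16 - 387150 = -387134$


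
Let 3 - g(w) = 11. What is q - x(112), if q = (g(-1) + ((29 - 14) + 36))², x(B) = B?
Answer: 1737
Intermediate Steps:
g(w) = -8 (g(w) = 3 - 1*11 = 3 - 11 = -8)
q = 1849 (q = (-8 + ((29 - 14) + 36))² = (-8 + (15 + 36))² = (-8 + 51)² = 43² = 1849)
q - x(112) = 1849 - 1*112 = 1849 - 112 = 1737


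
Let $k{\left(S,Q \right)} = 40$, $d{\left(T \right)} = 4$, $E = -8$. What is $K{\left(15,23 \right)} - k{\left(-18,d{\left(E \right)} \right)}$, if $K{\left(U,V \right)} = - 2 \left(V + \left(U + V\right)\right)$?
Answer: $-162$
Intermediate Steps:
$K{\left(U,V \right)} = - 4 V - 2 U$ ($K{\left(U,V \right)} = - 2 \left(U + 2 V\right) = - 4 V - 2 U$)
$K{\left(15,23 \right)} - k{\left(-18,d{\left(E \right)} \right)} = \left(\left(-4\right) 23 - 30\right) - 40 = \left(-92 - 30\right) - 40 = -122 - 40 = -162$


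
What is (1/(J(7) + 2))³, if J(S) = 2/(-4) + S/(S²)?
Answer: 2744/12167 ≈ 0.22553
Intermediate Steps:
J(S) = -½ + 1/S (J(S) = 2*(-¼) + S/S² = -½ + 1/S)
(1/(J(7) + 2))³ = (1/((½)*(2 - 1*7)/7 + 2))³ = (1/((½)*(⅐)*(2 - 7) + 2))³ = (1/((½)*(⅐)*(-5) + 2))³ = (1/(-5/14 + 2))³ = (1/(23/14))³ = (14/23)³ = 2744/12167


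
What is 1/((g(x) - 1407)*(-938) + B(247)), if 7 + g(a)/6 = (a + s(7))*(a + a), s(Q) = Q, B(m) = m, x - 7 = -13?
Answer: 1/1426945 ≈ 7.0080e-7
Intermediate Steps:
x = -6 (x = 7 - 13 = -6)
g(a) = -42 + 12*a*(7 + a) (g(a) = -42 + 6*((a + 7)*(a + a)) = -42 + 6*((7 + a)*(2*a)) = -42 + 6*(2*a*(7 + a)) = -42 + 12*a*(7 + a))
1/((g(x) - 1407)*(-938) + B(247)) = 1/(((-42 + 12*(-6)² + 84*(-6)) - 1407)*(-938) + 247) = 1/(((-42 + 12*36 - 504) - 1407)*(-938) + 247) = 1/(((-42 + 432 - 504) - 1407)*(-938) + 247) = 1/((-114 - 1407)*(-938) + 247) = 1/(-1521*(-938) + 247) = 1/(1426698 + 247) = 1/1426945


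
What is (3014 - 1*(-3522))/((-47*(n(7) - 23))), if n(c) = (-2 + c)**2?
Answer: -3268/47 ≈ -69.532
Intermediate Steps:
(3014 - 1*(-3522))/((-47*(n(7) - 23))) = (3014 - 1*(-3522))/((-47*((-2 + 7)**2 - 23))) = (3014 + 3522)/((-47*(5**2 - 23))) = 6536/((-47*(25 - 23))) = 6536/((-47*2)) = 6536/(-94) = 6536*(-1/94) = -3268/47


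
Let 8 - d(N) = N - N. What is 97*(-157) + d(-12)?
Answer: -15221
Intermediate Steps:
d(N) = 8 (d(N) = 8 - (N - N) = 8 - 1*0 = 8 + 0 = 8)
97*(-157) + d(-12) = 97*(-157) + 8 = -15229 + 8 = -15221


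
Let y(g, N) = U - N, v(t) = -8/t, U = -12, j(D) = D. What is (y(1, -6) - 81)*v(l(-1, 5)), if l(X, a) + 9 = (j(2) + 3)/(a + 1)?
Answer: -4176/49 ≈ -85.224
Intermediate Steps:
l(X, a) = -9 + 5/(1 + a) (l(X, a) = -9 + (2 + 3)/(a + 1) = -9 + 5/(1 + a))
y(g, N) = -12 - N
(y(1, -6) - 81)*v(l(-1, 5)) = ((-12 - 1*(-6)) - 81)*(-8*(1 + 5)/(-4 - 9*5)) = ((-12 + 6) - 81)*(-8*6/(-4 - 45)) = (-6 - 81)*(-8/((1/6)*(-49))) = -(-696)/(-49/6) = -(-696)*(-6)/49 = -87*48/49 = -4176/49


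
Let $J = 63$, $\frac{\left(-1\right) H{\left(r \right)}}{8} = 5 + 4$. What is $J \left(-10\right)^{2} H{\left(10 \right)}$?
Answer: $-453600$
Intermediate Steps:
$H{\left(r \right)} = -72$ ($H{\left(r \right)} = - 8 \left(5 + 4\right) = \left(-8\right) 9 = -72$)
$J \left(-10\right)^{2} H{\left(10 \right)} = 63 \left(-10\right)^{2} \left(-72\right) = 63 \cdot 100 \left(-72\right) = 6300 \left(-72\right) = -453600$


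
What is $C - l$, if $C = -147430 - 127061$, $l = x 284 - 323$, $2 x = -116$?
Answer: $-257696$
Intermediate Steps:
$x = -58$ ($x = \frac{1}{2} \left(-116\right) = -58$)
$l = -16795$ ($l = \left(-58\right) 284 - 323 = -16472 - 323 = -16795$)
$C = -274491$
$C - l = -274491 - -16795 = -274491 + 16795 = -257696$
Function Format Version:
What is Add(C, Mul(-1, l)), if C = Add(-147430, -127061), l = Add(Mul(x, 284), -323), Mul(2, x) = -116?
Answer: -257696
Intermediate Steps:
x = -58 (x = Mul(Rational(1, 2), -116) = -58)
l = -16795 (l = Add(Mul(-58, 284), -323) = Add(-16472, -323) = -16795)
C = -274491
Add(C, Mul(-1, l)) = Add(-274491, Mul(-1, -16795)) = Add(-274491, 16795) = -257696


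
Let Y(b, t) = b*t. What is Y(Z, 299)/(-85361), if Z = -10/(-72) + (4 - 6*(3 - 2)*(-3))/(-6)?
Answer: 37973/3072996 ≈ 0.012357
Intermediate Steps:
Z = -127/36 (Z = -10*(-1/72) + (4 - 6*(-3))*(-⅙) = 5/36 + (4 - 6*(-3))*(-⅙) = 5/36 + (4 + 18)*(-⅙) = 5/36 + 22*(-⅙) = 5/36 - 11/3 = -127/36 ≈ -3.5278)
Y(Z, 299)/(-85361) = -127/36*299/(-85361) = -37973/36*(-1/85361) = 37973/3072996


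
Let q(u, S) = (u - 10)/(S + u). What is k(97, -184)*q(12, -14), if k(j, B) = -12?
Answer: 12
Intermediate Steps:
q(u, S) = (-10 + u)/(S + u)
k(97, -184)*q(12, -14) = -12*(-10 + 12)/(-14 + 12) = -12*2/(-2) = -(-6)*2 = -12*(-1) = 12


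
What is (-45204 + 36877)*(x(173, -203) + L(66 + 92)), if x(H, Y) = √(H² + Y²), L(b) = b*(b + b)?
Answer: -415750456 - 8327*√71138 ≈ -4.1797e+8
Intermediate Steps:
L(b) = 2*b² (L(b) = b*(2*b) = 2*b²)
(-45204 + 36877)*(x(173, -203) + L(66 + 92)) = (-45204 + 36877)*(√(173² + (-203)²) + 2*(66 + 92)²) = -8327*(√(29929 + 41209) + 2*158²) = -8327*(√71138 + 2*24964) = -8327*(√71138 + 49928) = -8327*(49928 + √71138) = -415750456 - 8327*√71138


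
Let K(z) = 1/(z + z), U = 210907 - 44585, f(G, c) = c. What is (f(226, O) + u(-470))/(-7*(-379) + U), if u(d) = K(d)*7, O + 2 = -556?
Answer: -524527/158836500 ≈ -0.0033023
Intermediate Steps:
O = -558 (O = -2 - 556 = -558)
U = 166322
K(z) = 1/(2*z)
u(d) = 7/(2*d) (u(d) = (1/(2*d))*7 = 7/(2*d))
(f(226, O) + u(-470))/(-7*(-379) + U) = (-558 + (7/2)/(-470))/(-7*(-379) + 166322) = (-558 + (7/2)*(-1/470))/(2653 + 166322) = (-558 - 7/940)/168975 = -524527/940*1/168975 = -524527/158836500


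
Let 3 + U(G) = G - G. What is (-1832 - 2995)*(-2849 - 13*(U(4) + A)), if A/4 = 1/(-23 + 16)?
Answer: 94696086/7 ≈ 1.3528e+7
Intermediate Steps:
U(G) = -3 (U(G) = -3 + (G - G) = -3 + 0 = -3)
A = -4/7 (A = 4/(-23 + 16) = 4/(-7) = 4*(-⅐) = -4/7 ≈ -0.57143)
(-1832 - 2995)*(-2849 - 13*(U(4) + A)) = (-1832 - 2995)*(-2849 - 13*(-3 - 4/7)) = -4827*(-2849 - 13*(-25/7)) = -4827*(-2849 + 325/7) = -4827*(-19618/7) = 94696086/7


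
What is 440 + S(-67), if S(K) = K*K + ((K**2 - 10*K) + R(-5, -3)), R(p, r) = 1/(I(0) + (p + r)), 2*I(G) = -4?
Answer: 100879/10 ≈ 10088.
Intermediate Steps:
I(G) = -2 (I(G) = (1/2)*(-4) = -2)
R(p, r) = 1/(-2 + p + r) (R(p, r) = 1/(-2 + (p + r)) = 1/(-2 + p + r))
S(K) = -1/10 - 10*K + 2*K**2 (S(K) = K*K + ((K**2 - 10*K) + 1/(-2 - 5 - 3)) = K**2 + ((K**2 - 10*K) + 1/(-10)) = K**2 + ((K**2 - 10*K) - 1/10) = K**2 + (-1/10 + K**2 - 10*K) = -1/10 - 10*K + 2*K**2)
440 + S(-67) = 440 + (-1/10 - 10*(-67) + 2*(-67)**2) = 440 + (-1/10 + 670 + 2*4489) = 440 + (-1/10 + 670 + 8978) = 440 + 96479/10 = 100879/10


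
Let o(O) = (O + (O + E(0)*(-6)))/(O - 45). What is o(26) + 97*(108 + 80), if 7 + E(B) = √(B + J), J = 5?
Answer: 346390/19 + 6*√5/19 ≈ 18232.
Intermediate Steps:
E(B) = -7 + √(5 + B) (E(B) = -7 + √(B + 5) = -7 + √(5 + B))
o(O) = (42 - 6*√5 + 2*O)/(-45 + O) (o(O) = (O + (O + (-7 + √(5 + 0))*(-6)))/(O - 45) = (O + (O + (-7 + √5)*(-6)))/(-45 + O) = (O + (O + (42 - 6*√5)))/(-45 + O) = (O + (42 + O - 6*√5))/(-45 + O) = (42 - 6*√5 + 2*O)/(-45 + O))
o(26) + 97*(108 + 80) = 2*(21 + 26 - 3*√5)/(-45 + 26) + 97*(108 + 80) = 2*(47 - 3*√5)/(-19) + 97*188 = 2*(-1/19)*(47 - 3*√5) + 18236 = (-94/19 + 6*√5/19) + 18236 = 346390/19 + 6*√5/19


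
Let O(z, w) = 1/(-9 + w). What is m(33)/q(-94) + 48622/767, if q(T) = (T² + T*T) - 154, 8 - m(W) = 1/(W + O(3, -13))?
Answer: 308765286913/4870660925 ≈ 63.393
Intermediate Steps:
m(W) = 8 - 1/(-1/22 + W) (m(W) = 8 - 1/(W + 1/(-9 - 13)) = 8 - 1/(W + 1/(-22)) = 8 - 1/(W - 1/22) = 8 - 1/(-1/22 + W))
q(T) = -154 + 2*T² (q(T) = (T² + T²) - 154 = 2*T² - 154 = -154 + 2*T²)
m(33)/q(-94) + 48622/767 = (2*(-15 + 88*33)/(-1 + 22*33))/(-154 + 2*(-94)²) + 48622/767 = (2*(-15 + 2904)/(-1 + 726))/(-154 + 2*8836) + 48622*(1/767) = (2*2889/725)/(-154 + 17672) + 48622/767 = (2*(1/725)*2889)/17518 + 48622/767 = (5778/725)*(1/17518) + 48622/767 = 2889/6350275 + 48622/767 = 308765286913/4870660925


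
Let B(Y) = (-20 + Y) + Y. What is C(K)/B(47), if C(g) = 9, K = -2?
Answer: 9/74 ≈ 0.12162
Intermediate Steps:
B(Y) = -20 + 2*Y
C(K)/B(47) = 9/(-20 + 2*47) = 9/(-20 + 94) = 9/74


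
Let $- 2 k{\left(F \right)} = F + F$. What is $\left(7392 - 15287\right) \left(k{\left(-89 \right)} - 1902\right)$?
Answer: $14313635$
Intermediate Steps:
$k{\left(F \right)} = - F$ ($k{\left(F \right)} = - \frac{F + F}{2} = - \frac{2 F}{2} = - F$)
$\left(7392 - 15287\right) \left(k{\left(-89 \right)} - 1902\right) = \left(7392 - 15287\right) \left(\left(-1\right) \left(-89\right) - 1902\right) = - 7895 \left(89 - 1902\right) = \left(-7895\right) \left(-1813\right) = 14313635$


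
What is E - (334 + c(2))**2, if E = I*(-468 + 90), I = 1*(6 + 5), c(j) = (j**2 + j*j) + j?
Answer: -122494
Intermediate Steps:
c(j) = j + 2*j**2 (c(j) = (j**2 + j**2) + j = 2*j**2 + j = j + 2*j**2)
I = 11 (I = 1*11 = 11)
E = -4158 (E = 11*(-468 + 90) = 11*(-378) = -4158)
E - (334 + c(2))**2 = -4158 - (334 + 2*(1 + 2*2))**2 = -4158 - (334 + 2*(1 + 4))**2 = -4158 - (334 + 2*5)**2 = -4158 - (334 + 10)**2 = -4158 - 1*344**2 = -4158 - 1*118336 = -4158 - 118336 = -122494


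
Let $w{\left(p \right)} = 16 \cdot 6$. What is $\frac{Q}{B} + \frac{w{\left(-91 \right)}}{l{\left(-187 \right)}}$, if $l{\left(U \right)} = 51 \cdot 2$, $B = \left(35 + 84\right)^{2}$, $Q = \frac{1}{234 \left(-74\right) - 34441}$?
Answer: $\frac{689817295}{732930877} \approx 0.94118$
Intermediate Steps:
$w{\left(p \right)} = 96$
$Q = - \frac{1}{51757}$ ($Q = \frac{1}{-17316 - 34441} = \frac{1}{-51757} = - \frac{1}{51757} \approx -1.9321 \cdot 10^{-5}$)
$B = 14161$ ($B = 119^{2} = 14161$)
$l{\left(U \right)} = 102$
$\frac{Q}{B} + \frac{w{\left(-91 \right)}}{l{\left(-187 \right)}} = - \frac{1}{51757 \cdot 14161} + \frac{96}{102} = \left(- \frac{1}{51757}\right) \frac{1}{14161} + 96 \cdot \frac{1}{102} = - \frac{1}{732930877} + \frac{16}{17} = \frac{689817295}{732930877}$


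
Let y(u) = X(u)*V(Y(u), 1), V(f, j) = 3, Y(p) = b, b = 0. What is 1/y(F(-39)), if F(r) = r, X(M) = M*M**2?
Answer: -1/177957 ≈ -5.6193e-6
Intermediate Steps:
Y(p) = 0
X(M) = M**3
y(u) = 3*u**3 (y(u) = u**3*3 = 3*u**3)
1/y(F(-39)) = 1/(3*(-39)**3) = 1/(3*(-59319)) = 1/(-177957) = -1/177957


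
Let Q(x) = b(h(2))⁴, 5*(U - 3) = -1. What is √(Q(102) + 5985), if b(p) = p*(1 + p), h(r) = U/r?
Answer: 3*√265297529/625 ≈ 78.182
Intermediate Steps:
U = 14/5 (U = 3 + (⅕)*(-1) = 3 - ⅕ = 14/5 ≈ 2.8000)
h(r) = 14/(5*r)
Q(x) = 49787136/390625 (Q(x) = (((14/5)/2)*(1 + (14/5)/2))⁴ = (((14/5)*(½))*(1 + (14/5)*(½)))⁴ = (7*(1 + 7/5)/5)⁴ = ((7/5)*(12/5))⁴ = (84/25)⁴ = 49787136/390625)
√(Q(102) + 5985) = √(49787136/390625 + 5985) = √(2387677761/390625) = 3*√265297529/625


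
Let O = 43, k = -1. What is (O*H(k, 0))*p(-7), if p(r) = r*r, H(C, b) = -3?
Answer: -6321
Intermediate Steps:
p(r) = r²
(O*H(k, 0))*p(-7) = (43*(-3))*(-7)² = -129*49 = -6321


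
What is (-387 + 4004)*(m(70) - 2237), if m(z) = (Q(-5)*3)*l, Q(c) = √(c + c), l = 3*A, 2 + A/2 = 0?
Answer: -8091229 - 130212*I*√10 ≈ -8.0912e+6 - 4.1177e+5*I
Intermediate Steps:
A = -4 (A = -4 + 2*0 = -4 + 0 = -4)
l = -12 (l = 3*(-4) = -12)
Q(c) = √2*√c (Q(c) = √(2*c) = √2*√c)
m(z) = -36*I*√10 (m(z) = ((√2*√(-5))*3)*(-12) = ((√2*(I*√5))*3)*(-12) = ((I*√10)*3)*(-12) = (3*I*√10)*(-12) = -36*I*√10)
(-387 + 4004)*(m(70) - 2237) = (-387 + 4004)*(-36*I*√10 - 2237) = 3617*(-2237 - 36*I*√10) = -8091229 - 130212*I*√10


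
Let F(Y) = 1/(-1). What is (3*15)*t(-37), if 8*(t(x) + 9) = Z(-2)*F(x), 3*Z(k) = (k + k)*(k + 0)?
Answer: -420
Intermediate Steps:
F(Y) = -1
Z(k) = 2*k**2/3 (Z(k) = ((k + k)*(k + 0))/3 = ((2*k)*k)/3 = (2*k**2)/3 = 2*k**2/3)
t(x) = -28/3 (t(x) = -9 + (((2/3)*(-2)**2)*(-1))/8 = -9 + (((2/3)*4)*(-1))/8 = -9 + ((8/3)*(-1))/8 = -9 + (1/8)*(-8/3) = -9 - 1/3 = -28/3)
(3*15)*t(-37) = (3*15)*(-28/3) = 45*(-28/3) = -420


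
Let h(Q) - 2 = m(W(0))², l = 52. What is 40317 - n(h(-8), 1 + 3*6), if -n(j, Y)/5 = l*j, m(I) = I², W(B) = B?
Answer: 40837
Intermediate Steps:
h(Q) = 2 (h(Q) = 2 + (0²)² = 2 + 0² = 2 + 0 = 2)
n(j, Y) = -260*j
40317 - n(h(-8), 1 + 3*6) = 40317 - (-260)*2 = 40317 - 1*(-520) = 40317 + 520 = 40837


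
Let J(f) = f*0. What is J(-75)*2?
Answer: 0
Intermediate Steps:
J(f) = 0
J(-75)*2 = 0*2 = 0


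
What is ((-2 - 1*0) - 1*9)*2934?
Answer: -32274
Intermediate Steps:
((-2 - 1*0) - 1*9)*2934 = ((-2 + 0) - 9)*2934 = (-2 - 9)*2934 = -11*2934 = -32274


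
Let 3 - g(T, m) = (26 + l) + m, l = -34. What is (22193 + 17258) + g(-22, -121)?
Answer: 39583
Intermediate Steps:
g(T, m) = 11 - m (g(T, m) = 3 - ((26 - 34) + m) = 3 - (-8 + m) = 3 + (8 - m) = 11 - m)
(22193 + 17258) + g(-22, -121) = (22193 + 17258) + (11 - 1*(-121)) = 39451 + (11 + 121) = 39451 + 132 = 39583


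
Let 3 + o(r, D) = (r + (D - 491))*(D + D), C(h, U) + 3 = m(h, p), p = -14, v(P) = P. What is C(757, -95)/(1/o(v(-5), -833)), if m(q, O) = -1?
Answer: -8856444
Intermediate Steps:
C(h, U) = -4 (C(h, U) = -3 - 1 = -4)
o(r, D) = -3 + 2*D*(-491 + D + r) (o(r, D) = -3 + (r + (D - 491))*(D + D) = -3 + (r + (-491 + D))*(2*D) = -3 + (-491 + D + r)*(2*D) = -3 + 2*D*(-491 + D + r))
C(757, -95)/(1/o(v(-5), -833)) = -4/(1/(-3 - 982*(-833) + 2*(-833)**2 + 2*(-833)*(-5))) = -4/(1/(-3 + 818006 + 2*693889 + 8330)) = -4/(1/(-3 + 818006 + 1387778 + 8330)) = -4/(1/2214111) = -4/1/2214111 = -4*2214111 = -8856444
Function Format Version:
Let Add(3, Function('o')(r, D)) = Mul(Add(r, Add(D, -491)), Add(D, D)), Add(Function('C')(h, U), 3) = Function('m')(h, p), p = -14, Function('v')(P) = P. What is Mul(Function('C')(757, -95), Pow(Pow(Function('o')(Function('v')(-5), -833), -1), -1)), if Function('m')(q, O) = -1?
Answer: -8856444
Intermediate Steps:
Function('C')(h, U) = -4 (Function('C')(h, U) = Add(-3, -1) = -4)
Function('o')(r, D) = Add(-3, Mul(2, D, Add(-491, D, r))) (Function('o')(r, D) = Add(-3, Mul(Add(r, Add(D, -491)), Add(D, D))) = Add(-3, Mul(Add(r, Add(-491, D)), Mul(2, D))) = Add(-3, Mul(Add(-491, D, r), Mul(2, D))) = Add(-3, Mul(2, D, Add(-491, D, r))))
Mul(Function('C')(757, -95), Pow(Pow(Function('o')(Function('v')(-5), -833), -1), -1)) = Mul(-4, Pow(Pow(Add(-3, Mul(-982, -833), Mul(2, Pow(-833, 2)), Mul(2, -833, -5)), -1), -1)) = Mul(-4, Pow(Pow(Add(-3, 818006, Mul(2, 693889), 8330), -1), -1)) = Mul(-4, Pow(Pow(Add(-3, 818006, 1387778, 8330), -1), -1)) = Mul(-4, Pow(Pow(2214111, -1), -1)) = Mul(-4, Pow(Rational(1, 2214111), -1)) = Mul(-4, 2214111) = -8856444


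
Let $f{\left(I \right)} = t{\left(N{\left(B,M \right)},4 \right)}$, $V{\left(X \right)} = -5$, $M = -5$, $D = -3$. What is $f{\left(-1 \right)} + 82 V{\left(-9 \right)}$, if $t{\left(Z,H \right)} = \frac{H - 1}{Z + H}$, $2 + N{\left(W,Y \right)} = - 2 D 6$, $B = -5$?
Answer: $- \frac{15577}{38} \approx -409.92$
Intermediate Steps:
$N{\left(W,Y \right)} = 34$ ($N{\left(W,Y \right)} = -2 + \left(-2\right) \left(-3\right) 6 = -2 + 6 \cdot 6 = -2 + 36 = 34$)
$t{\left(Z,H \right)} = \frac{-1 + H}{H + Z}$
$f{\left(I \right)} = \frac{3}{38}$ ($f{\left(I \right)} = \frac{-1 + 4}{4 + 34} = \frac{1}{38} \cdot 3 = \frac{3}{38}$)
$f{\left(-1 \right)} + 82 V{\left(-9 \right)} = \frac{3}{38} + 82 \left(-5\right) = \frac{3}{38} - 410 = - \frac{15577}{38}$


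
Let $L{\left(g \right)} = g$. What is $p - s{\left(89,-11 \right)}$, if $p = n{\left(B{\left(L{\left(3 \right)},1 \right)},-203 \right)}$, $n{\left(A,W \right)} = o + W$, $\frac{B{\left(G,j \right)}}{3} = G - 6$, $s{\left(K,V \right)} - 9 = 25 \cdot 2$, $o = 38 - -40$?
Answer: $-184$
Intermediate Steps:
$o = 78$ ($o = 38 + 40 = 78$)
$s{\left(K,V \right)} = 59$ ($s{\left(K,V \right)} = 9 + 25 \cdot 2 = 9 + 50 = 59$)
$B{\left(G,j \right)} = -18 + 3 G$ ($B{\left(G,j \right)} = 3 \left(G - 6\right) = 3 \left(-6 + G\right) = -18 + 3 G$)
$n{\left(A,W \right)} = 78 + W$
$p = -125$ ($p = 78 - 203 = -125$)
$p - s{\left(89,-11 \right)} = -125 - 59 = -184$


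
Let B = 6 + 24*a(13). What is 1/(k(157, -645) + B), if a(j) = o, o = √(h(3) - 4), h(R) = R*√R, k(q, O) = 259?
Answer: 1/(265 + 24*√(-4 + 3*√3)) ≈ 0.0034335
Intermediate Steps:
h(R) = R^(3/2)
o = √(-4 + 3*√3) (o = √(3^(3/2) - 4) = √(3*√3 - 4) = √(-4 + 3*√3) ≈ 1.0937)
a(j) = √(-4 + 3*√3)
B = 6 + 24*√(-4 + 3*√3) ≈ 32.248
1/(k(157, -645) + B) = 1/(259 + (6 + 24*√(-4 + 3*√3))) = 1/(265 + 24*√(-4 + 3*√3))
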